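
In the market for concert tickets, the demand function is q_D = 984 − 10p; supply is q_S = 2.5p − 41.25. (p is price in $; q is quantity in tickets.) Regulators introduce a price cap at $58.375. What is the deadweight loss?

In inverse form: demand p = 98.4 − 0.1q, supply p = 16.5 + 0.4q.
Competitive equilibrium: 98.4 − 0.1q = 16.5 + 0.4q → q* = 163.8, p* = 82.02.
At the ceiling p = 58.375, quantity supplied = (58.375 − 16.5)/0.4 = 104.6875.
Willingness to pay at q' = 104.6875: 98.4 − 0.1·104.6875 = 87.9313.
Δq = 163.8 − 104.6875 = 59.1125; wedge = 87.9313 − 58.375 = 29.5563.
The triangle = ½ × 59.1125 × 29.5563 = $873.57.

$873.57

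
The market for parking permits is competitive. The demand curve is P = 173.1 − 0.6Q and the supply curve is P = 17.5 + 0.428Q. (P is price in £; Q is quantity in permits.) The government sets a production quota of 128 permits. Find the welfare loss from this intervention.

£280.53

Competitive equilibrium: 173.1 − 0.6Q = 17.5 + 0.428Q → Q* = 151.3619, P* = 82.2829.
At Q = 128: demand price = 173.1 − 0.6·128 = 96.3; supply price = 17.5 + 0.428·128 = 72.284.
ΔQ = 151.3619 − 128 = 23.3619; wedge = 96.3 − 72.284 = 24.016.
Deadweight loss = ½ × 23.3619 × 24.016 = £280.53.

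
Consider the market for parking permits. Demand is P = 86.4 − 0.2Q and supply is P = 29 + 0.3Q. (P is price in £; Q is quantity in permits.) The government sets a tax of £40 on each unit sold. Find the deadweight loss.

£1600

Competitive equilibrium: 86.4 − 0.2Q = 29 + 0.3Q → Q* = 114.8, P* = 63.44.
With the tax, the buyer price exceeds the seller price by 40: (86.4 − 0.2Q) − (29 + 0.3Q) = 40 → Q' = 34.8.
ΔQ = 114.8 − 34.8 = 80; the wedge equals the tax, 40.
The triangle = ½ × 80 × 40 = £1600.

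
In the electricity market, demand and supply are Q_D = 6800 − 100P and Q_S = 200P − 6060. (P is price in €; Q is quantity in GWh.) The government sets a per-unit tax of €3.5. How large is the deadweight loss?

€408.33

In inverse form: demand P = 68 − 0.01Q, supply P = 30.3 + 0.005Q.
Competitive equilibrium: 68 − 0.01Q = 30.3 + 0.005Q → Q* = 2513.3333, P* = 42.8667.
With the tax, the buyer price exceeds the seller price by 3.5: (68 − 0.01Q) − (30.3 + 0.005Q) = 3.5 → Q' = 2280.
ΔQ = 2513.3333 − 2280 = 233.3333; the wedge equals the tax, 3.5.
Welfare loss = ½ × 233.3333 × 3.5 = €408.33.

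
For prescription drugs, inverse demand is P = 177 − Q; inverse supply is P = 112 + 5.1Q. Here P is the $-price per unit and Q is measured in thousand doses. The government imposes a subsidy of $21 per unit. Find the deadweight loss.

Competitive equilibrium: 177 − Q = 112 + 5.1Q → Q* = 10.6557, P* = 166.3443.
The subsidy lowers effective supply by 21: P = 91 + 5.1Q.
New quantity: 177 − Q = 91 + 5.1Q → Q' = 14.0984.
Overproduction ΔQ = 14.0984 − 10.6557 = 3.4427; wedge = subsidy = 21.
The triangle = ½ × 3.4427 × 21 = $36.15 thousand.

$36.15 thousand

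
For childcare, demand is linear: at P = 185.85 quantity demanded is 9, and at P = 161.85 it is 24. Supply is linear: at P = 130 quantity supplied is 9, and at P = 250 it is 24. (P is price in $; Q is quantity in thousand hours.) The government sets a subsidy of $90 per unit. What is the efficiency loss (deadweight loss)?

Demand slope = (161.85 − 185.85)/(24 − 9) = −1.6, so P = 200.25 − 1.6Q.
Supply slope = (250 − 130)/(24 − 9) = 8, so P = 58 + 8Q.
Competitive equilibrium: 200.25 − 1.6Q = 58 + 8Q → Q* = 14.8177, P* = 176.5417.
The subsidy lowers effective supply by 90: P = 8Q − 32.
New quantity: 200.25 − 1.6Q = 8Q − 32 → Q' = 24.1927.
Overproduction ΔQ = 24.1927 − 14.8177 = 9.375; wedge = subsidy = 90.
DWL = ½ × 9.375 × 90 = $421.875 thousand.

$421.875 thousand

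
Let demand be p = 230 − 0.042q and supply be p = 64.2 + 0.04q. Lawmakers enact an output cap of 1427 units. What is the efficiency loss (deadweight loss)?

Competitive equilibrium: 230 − 0.042q = 64.2 + 0.04q → q* = 2021.95122, p* = 145.07805.
At q = 1427: demand price = 230 − 0.042·1427 = 170.066; supply price = 64.2 + 0.04·1427 = 121.28.
Δq = 2021.95122 − 1427 = 594.95122; wedge = 170.066 − 121.28 = 48.786.
The triangle = ½ × 594.95122 × 48.786 = 14512.65.

14512.65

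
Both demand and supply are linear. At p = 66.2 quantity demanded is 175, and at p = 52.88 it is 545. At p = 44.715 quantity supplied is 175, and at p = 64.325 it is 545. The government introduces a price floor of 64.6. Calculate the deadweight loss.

1726.30

Demand slope = (52.88 − 66.2)/(545 − 175) = −0.036, so p = 72.5 − 0.036q.
Supply slope = (64.325 − 44.715)/(545 − 175) = 0.053, so p = 35.44 + 0.053q.
Competitive equilibrium: 72.5 − 0.036q = 35.44 + 0.053q → q* = 416.4045, p* = 57.5094.
At the floor p = 64.6, quantity demanded = (72.5 − 64.6)/0.036 = 219.4444.
Sellers' marginal cost at q' = 219.4444: 35.44 + 0.053·219.4444 = 47.0706.
Δq = 416.4045 − 219.4444 = 196.9601; wedge = 64.6 − 47.0706 = 17.5294.
DWL = ½ × 196.9601 × 17.5294 = 1726.30.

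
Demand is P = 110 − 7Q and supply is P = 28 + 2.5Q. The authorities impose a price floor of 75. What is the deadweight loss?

Competitive equilibrium: 110 − 7Q = 28 + 2.5Q → Q* = 8.63158, P* = 49.57895.
At the floor P = 75, quantity demanded = (110 − 75)/7 = 5.
Sellers' marginal cost at Q' = 5: 28 + 2.5·5 = 40.5.
ΔQ = 8.63158 − 5 = 3.63158; wedge = 75 − 40.5 = 34.5.
Deadweight loss = ½ × 3.63158 × 34.5 = 62.64.

62.64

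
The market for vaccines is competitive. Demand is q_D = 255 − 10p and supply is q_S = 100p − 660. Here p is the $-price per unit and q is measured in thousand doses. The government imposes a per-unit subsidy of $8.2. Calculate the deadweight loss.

$305.64 thousand

In inverse form: demand p = 25.5 − 0.1q, supply p = 6.6 + 0.01q.
Competitive equilibrium: 25.5 − 0.1q = 6.6 + 0.01q → q* = 171.8182, p* = 8.3182.
The subsidy lowers effective supply by 8.2: p = 0.01q − 1.6.
New quantity: 25.5 − 0.1q = 0.01q − 1.6 → q' = 246.3636.
Overproduction Δq = 246.3636 − 171.8182 = 74.5454; wedge = subsidy = 8.2.
The triangle = ½ × 74.5454 × 8.2 = $305.64 thousand.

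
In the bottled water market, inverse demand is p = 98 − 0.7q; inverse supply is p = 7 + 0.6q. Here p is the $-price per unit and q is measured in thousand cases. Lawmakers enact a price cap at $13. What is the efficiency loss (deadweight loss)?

$2340 thousand

Competitive equilibrium: 98 − 0.7q = 7 + 0.6q → q* = 70, p* = 49.
At the ceiling p = 13, quantity supplied = (13 − 7)/0.6 = 10.
Willingness to pay at q' = 10: 98 − 0.7·10 = 91.
Δq = 70 − 10 = 60; wedge = 91 − 13 = 78.
Deadweight loss = ½ × 60 × 78 = $2340 thousand.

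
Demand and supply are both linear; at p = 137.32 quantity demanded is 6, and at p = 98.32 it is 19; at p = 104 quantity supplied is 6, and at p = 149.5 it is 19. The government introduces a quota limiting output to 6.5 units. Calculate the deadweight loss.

Demand slope = (98.32 − 137.32)/(19 − 6) = −3, so p = 155.32 − 3q.
Supply slope = (149.5 − 104)/(19 − 6) = 3.5, so p = 83 + 3.5q.
Competitive equilibrium: 155.32 − 3q = 83 + 3.5q → q* = 11.1262, p* = 121.9415.
At q = 6.5: demand price = 155.32 − 3·6.5 = 135.82; supply price = 83 + 3.5·6.5 = 105.75.
Δq = 11.1262 − 6.5 = 4.6262; wedge = 135.82 − 105.75 = 30.07.
DWL = ½ × 4.6262 × 30.07 = 69.55.

69.55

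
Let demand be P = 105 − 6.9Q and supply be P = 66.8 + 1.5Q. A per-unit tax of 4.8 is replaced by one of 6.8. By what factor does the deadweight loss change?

Competitive equilibrium: 105 − 6.9Q = 66.8 + 1.5Q → Q* = 4.5476, P* = 73.6214.
For a per-unit tax t: ΔQ = t/8.4, so DWL = ½·t·(t/8.4) = t²/16.8.
At t = 4.8: DWL = 1.371. At t = 6.8: DWL = 2.752.
Ratio = (6.8/4.8)² = 2.007.

2.007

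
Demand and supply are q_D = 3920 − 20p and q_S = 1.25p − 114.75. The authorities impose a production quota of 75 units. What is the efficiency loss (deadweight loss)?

962.47

In inverse form: demand p = 196 − 0.05q, supply p = 91.8 + 0.8q.
Competitive equilibrium: 196 − 0.05q = 91.8 + 0.8q → q* = 122.5882, p* = 189.8706.
At q = 75: demand price = 196 − 0.05·75 = 192.25; supply price = 91.8 + 0.8·75 = 151.8.
Δq = 122.5882 − 75 = 47.5882; wedge = 192.25 − 151.8 = 40.45.
The triangle = ½ × 47.5882 × 40.45 = 962.47.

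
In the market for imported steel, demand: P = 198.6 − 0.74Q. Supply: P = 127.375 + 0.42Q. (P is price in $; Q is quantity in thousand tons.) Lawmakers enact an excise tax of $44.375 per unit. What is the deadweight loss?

$848.77 thousand

Competitive equilibrium: 198.6 − 0.74Q = 127.375 + 0.42Q → Q* = 61.4009, P* = 153.1634.
With the tax, the buyer price exceeds the seller price by 44.375: (198.6 − 0.74Q) − (127.375 + 0.42Q) = 44.375 → Q' = 23.1466.
ΔQ = 61.4009 − 23.1466 = 38.2543; the wedge equals the tax, 44.375.
Welfare loss = ½ × 38.2543 × 44.375 = $848.77 thousand.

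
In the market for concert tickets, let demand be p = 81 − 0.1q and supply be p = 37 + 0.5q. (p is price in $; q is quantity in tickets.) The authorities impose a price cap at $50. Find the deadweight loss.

$672.13

Competitive equilibrium: 81 − 0.1q = 37 + 0.5q → q* = 73.3333, p* = 73.6667.
At the ceiling p = 50, quantity supplied = (50 − 37)/0.5 = 26.
Willingness to pay at q' = 26: 81 − 0.1·26 = 78.4.
Δq = 73.3333 − 26 = 47.3333; wedge = 78.4 − 50 = 28.4.
Deadweight loss = ½ × 47.3333 × 28.4 = $672.13.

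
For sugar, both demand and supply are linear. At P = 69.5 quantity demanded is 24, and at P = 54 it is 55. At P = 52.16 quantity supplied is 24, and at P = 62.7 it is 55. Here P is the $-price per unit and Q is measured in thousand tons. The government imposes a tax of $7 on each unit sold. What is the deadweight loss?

$29.17 thousand

Demand slope = (54 − 69.5)/(55 − 24) = −0.5, so P = 81.5 − 0.5Q.
Supply slope = (62.7 − 52.16)/(55 − 24) = 0.34, so P = 44 + 0.34Q.
Competitive equilibrium: 81.5 − 0.5Q = 44 + 0.34Q → Q* = 44.6429, P* = 59.1786.
With the tax, the buyer price exceeds the seller price by 7: (81.5 − 0.5Q) − (44 + 0.34Q) = 7 → Q' = 36.3095.
ΔQ = 44.6429 − 36.3095 = 8.3334; the wedge equals the tax, 7.
Welfare loss = ½ × 8.3334 × 7 = $29.17 thousand.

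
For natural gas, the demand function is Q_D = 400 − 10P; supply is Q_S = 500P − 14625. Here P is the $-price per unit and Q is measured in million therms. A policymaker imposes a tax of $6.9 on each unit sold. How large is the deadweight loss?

In inverse form: demand P = 40 − 0.1Q, supply P = 29.25 + 0.002Q.
Competitive equilibrium: 40 − 0.1Q = 29.25 + 0.002Q → Q* = 105.3922, P* = 29.4608.
With the tax, the buyer price exceeds the seller price by 6.9: (40 − 0.1Q) − (29.25 + 0.002Q) = 6.9 → Q' = 37.7451.
ΔQ = 105.3922 − 37.7451 = 67.6471; the wedge equals the tax, 6.9.
Deadweight loss = ½ × 67.6471 × 6.9 = $233.38 million.

$233.38 million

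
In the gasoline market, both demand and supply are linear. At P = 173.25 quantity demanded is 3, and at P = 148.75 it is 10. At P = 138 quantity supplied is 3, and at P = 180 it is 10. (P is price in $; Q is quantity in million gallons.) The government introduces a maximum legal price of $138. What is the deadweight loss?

$65.40 million

Demand slope = (148.75 − 173.25)/(10 − 3) = −3.5, so P = 183.75 − 3.5Q.
Supply slope = (180 − 138)/(10 − 3) = 6, so P = 120 + 6Q.
Competitive equilibrium: 183.75 − 3.5Q = 120 + 6Q → Q* = 6.7105, P* = 160.2632.
At the ceiling P = 138, quantity supplied = (138 − 120)/6 = 3.
Willingness to pay at Q' = 3: 183.75 − 3.5·3 = 173.25.
ΔQ = 6.7105 − 3 = 3.7105; wedge = 173.25 − 138 = 35.25.
DWL = ½ × 3.7105 × 35.25 = $65.40 million.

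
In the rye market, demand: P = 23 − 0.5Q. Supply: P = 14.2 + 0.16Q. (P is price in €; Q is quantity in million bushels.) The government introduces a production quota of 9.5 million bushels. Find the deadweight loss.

€4.85 million

Competitive equilibrium: 23 − 0.5Q = 14.2 + 0.16Q → Q* = 13.3333, P* = 16.3333.
At Q = 9.5: demand price = 23 − 0.5·9.5 = 18.25; supply price = 14.2 + 0.16·9.5 = 15.72.
ΔQ = 13.3333 − 9.5 = 3.8333; wedge = 18.25 − 15.72 = 2.53.
The triangle = ½ × 3.8333 × 2.53 = €4.85 million.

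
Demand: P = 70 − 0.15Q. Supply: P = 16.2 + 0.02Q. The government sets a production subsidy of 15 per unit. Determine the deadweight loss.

661.76

Competitive equilibrium: 70 − 0.15Q = 16.2 + 0.02Q → Q* = 316.4706, P* = 22.5294.
The subsidy lowers effective supply by 15: P = 1.2 + 0.02Q.
New quantity: 70 − 0.15Q = 1.2 + 0.02Q → Q' = 404.7059.
Overproduction ΔQ = 404.7059 − 316.4706 = 88.2353; wedge = subsidy = 15.
DWL = ½ × 88.2353 × 15 = 661.76.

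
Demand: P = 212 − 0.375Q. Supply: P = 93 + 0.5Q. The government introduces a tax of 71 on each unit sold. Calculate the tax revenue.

Competitive equilibrium: 212 − 0.375Q = 93 + 0.5Q → Q* = 136, P* = 161.
With the tax, the buyer price exceeds the seller price by 71: (212 − 0.375Q) − (93 + 0.5Q) = 71 → Q' = 54.85714.
Tax revenue = 71 × 54.85714 = 3894.86.

3894.86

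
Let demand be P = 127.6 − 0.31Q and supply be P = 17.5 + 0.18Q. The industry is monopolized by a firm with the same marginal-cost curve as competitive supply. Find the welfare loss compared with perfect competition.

1857.34

Competitive equilibrium: 127.6 − 0.31Q = 17.5 + 0.18Q → Q* = 224.69388, P* = 57.9449.
Marginal revenue: MR = 127.6 − 0.62Q. Set MR = MC: 127.6 − 0.62Q = 17.5 + 0.18Q → Q_m = 137.625.
Price P_m = 127.6 − 0.31·137.625 = 84.93625; MC(Q_m) = 17.5 + 0.18·137.625 = 42.2725.
Competitive Q* = 224.69388, so ΔQ = 87.06888; wedge = 84.93625 − 42.2725 = 42.66375.
Deadweight loss = ½ × 87.06888 × 42.66375 = 1857.34.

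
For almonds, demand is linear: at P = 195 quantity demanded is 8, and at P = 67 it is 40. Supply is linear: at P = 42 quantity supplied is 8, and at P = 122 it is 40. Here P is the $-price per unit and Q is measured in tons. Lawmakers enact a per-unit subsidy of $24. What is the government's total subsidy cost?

Demand slope = (67 − 195)/(40 − 8) = −4, so P = 227 − 4Q.
Supply slope = (122 − 42)/(40 − 8) = 2.5, so P = 22 + 2.5Q.
Competitive equilibrium: 227 − 4Q = 22 + 2.5Q → Q* = 31.5385, P* = 100.8462.
The subsidy lowers effective supply by 24: P = 2.5Q − 2.
New quantity: 227 − 4Q = 2.5Q − 2 → Q' = 35.2308.
Total subsidy cost = 24 × 35.2308 = $845.54.

$845.54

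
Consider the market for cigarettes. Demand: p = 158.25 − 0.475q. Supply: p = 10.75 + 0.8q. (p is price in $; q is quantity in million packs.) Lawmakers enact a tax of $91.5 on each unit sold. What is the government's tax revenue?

Competitive equilibrium: 158.25 − 0.475q = 10.75 + 0.8q → q* = 115.68627, p* = 103.29902.
With the tax, the buyer price exceeds the seller price by 91.5: (158.25 − 0.475q) − (10.75 + 0.8q) = 91.5 → q' = 43.92157.
Tax revenue = 91.5 × 43.92157 = $4018.82 million.

$4018.82 million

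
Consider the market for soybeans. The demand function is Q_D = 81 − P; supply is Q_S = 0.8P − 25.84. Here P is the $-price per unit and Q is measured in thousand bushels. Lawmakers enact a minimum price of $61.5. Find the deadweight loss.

$5.17 thousand

In inverse form: demand P = 81 − Q, supply P = 32.3 + 1.25Q.
Competitive equilibrium: 81 − Q = 32.3 + 1.25Q → Q* = 21.6444, P* = 59.3556.
At the floor P = 61.5, quantity demanded = (81 − 61.5)/1 = 19.5.
Sellers' marginal cost at Q' = 19.5: 32.3 + 1.25·19.5 = 56.675.
ΔQ = 21.6444 − 19.5 = 2.1444; wedge = 61.5 − 56.675 = 4.825.
DWL = ½ × 2.1444 × 4.825 = $5.17 thousand.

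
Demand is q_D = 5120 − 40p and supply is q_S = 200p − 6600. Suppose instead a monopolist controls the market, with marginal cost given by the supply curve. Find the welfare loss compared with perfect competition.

31077.82

In inverse form: demand p = 128 − 0.025q, supply p = 33 + 0.005q.
Competitive equilibrium: 128 − 0.025q = 33 + 0.005q → q* = 3166.666667, p* = 48.833333.
Marginal revenue: MR = 128 − 0.05q. Set MR = MC: 128 − 0.05q = 33 + 0.005q → q_m = 1727.272727.
Price p_m = 128 − 0.025·1727.272727 = 84.818182; MC(q_m) = 33 + 0.005·1727.272727 = 41.636364.
Competitive q* = 3166.666667, so Δq = 1439.39394; wedge = 84.818182 − 41.636364 = 43.181818.
DWL = ½ × 1439.39394 × 43.181818 = 31077.82.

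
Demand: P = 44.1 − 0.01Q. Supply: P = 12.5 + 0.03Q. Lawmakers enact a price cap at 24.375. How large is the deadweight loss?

Competitive equilibrium: 44.1 − 0.01Q = 12.5 + 0.03Q → Q* = 790, P* = 36.2.
At the ceiling P = 24.375, quantity supplied = (24.375 − 12.5)/0.03 = 395.8333.
Willingness to pay at Q' = 395.8333: 44.1 − 0.01·395.8333 = 40.1417.
ΔQ = 790 − 395.8333 = 394.1667; wedge = 40.1417 − 24.375 = 15.7667.
Deadweight loss = ½ × 394.1667 × 15.7667 = 3107.35.

3107.35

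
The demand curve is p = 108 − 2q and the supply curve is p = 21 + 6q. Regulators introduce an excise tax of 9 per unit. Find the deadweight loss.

5.06

Competitive equilibrium: 108 − 2q = 21 + 6q → q* = 10.875, p* = 86.25.
With the tax, the buyer price exceeds the seller price by 9: (108 − 2q) − (21 + 6q) = 9 → q' = 9.75.
Δq = 10.875 − 9.75 = 1.125; the wedge equals the tax, 9.
Welfare loss = ½ × 1.125 × 9 = 5.06.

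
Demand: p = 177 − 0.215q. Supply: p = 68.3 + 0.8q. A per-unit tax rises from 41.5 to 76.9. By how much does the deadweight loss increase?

2064.71

Competitive equilibrium: 177 − 0.215q = 68.3 + 0.8q → q* = 107.0936, p* = 153.9749.
For a per-unit tax t: Δq = t/1.015, so DWL = ½·t·(t/1.015) = t²/2.03.
At t = 41.5: DWL = 848.399. At t = 76.9: DWL = 2913.108.
Increase = 2913.108 − 848.399 = 2064.71.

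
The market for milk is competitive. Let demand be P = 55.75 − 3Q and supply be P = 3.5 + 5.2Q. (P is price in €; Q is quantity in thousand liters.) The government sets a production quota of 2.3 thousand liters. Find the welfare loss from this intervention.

€67.98 thousand

Competitive equilibrium: 55.75 − 3Q = 3.5 + 5.2Q → Q* = 6.372, P* = 36.6341.
At Q = 2.3: demand price = 55.75 − 3·2.3 = 48.85; supply price = 3.5 + 5.2·2.3 = 15.46.
ΔQ = 6.372 − 2.3 = 4.072; wedge = 48.85 − 15.46 = 33.39.
The triangle = ½ × 4.072 × 33.39 = €67.98 thousand.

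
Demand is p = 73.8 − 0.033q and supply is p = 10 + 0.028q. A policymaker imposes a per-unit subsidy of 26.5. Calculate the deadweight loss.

Competitive equilibrium: 73.8 − 0.033q = 10 + 0.028q → q* = 1045.9016, p* = 39.2852.
The subsidy lowers effective supply by 26.5: p = 0.028q − 16.5.
New quantity: 73.8 − 0.033q = 0.028q − 16.5 → q' = 1480.3279.
Overproduction Δq = 1480.3279 − 1045.9016 = 434.4263; wedge = subsidy = 26.5.
The triangle = ½ × 434.4263 × 26.5 = 5756.15.

5756.15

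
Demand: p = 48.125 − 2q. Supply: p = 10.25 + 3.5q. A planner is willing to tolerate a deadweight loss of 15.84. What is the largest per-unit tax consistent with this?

13.2

Competitive equilibrium: 48.125 − 2q = 10.25 + 3.5q → q* = 6.8864, p* = 34.3523.
A tax t gives Δq = t/5.5 and wedge t, so DWL = t²/11.
t²/11 = 15.84 → t² = 174.24 → t = 13.2.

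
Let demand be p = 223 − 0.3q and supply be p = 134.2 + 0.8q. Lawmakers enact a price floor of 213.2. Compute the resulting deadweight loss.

Competitive equilibrium: 223 − 0.3q = 134.2 + 0.8q → q* = 80.7273, p* = 198.7818.
At the floor p = 213.2, quantity demanded = (223 − 213.2)/0.3 = 32.6667.
Sellers' marginal cost at q' = 32.6667: 134.2 + 0.8·32.6667 = 160.3334.
Δq = 80.7273 − 32.6667 = 48.0606; wedge = 213.2 − 160.3334 = 52.8666.
Deadweight loss = ½ × 48.0606 × 52.8666 = 1270.40.

1270.40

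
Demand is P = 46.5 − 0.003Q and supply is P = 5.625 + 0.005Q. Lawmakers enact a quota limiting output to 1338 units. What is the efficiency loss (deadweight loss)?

56893.08

Competitive equilibrium: 46.5 − 0.003Q = 5.625 + 0.005Q → Q* = 5109.375, P* = 31.1719.
At Q = 1338: demand price = 46.5 − 0.003·1338 = 42.486; supply price = 5.625 + 0.005·1338 = 12.315.
ΔQ = 5109.375 − 1338 = 3771.375; wedge = 42.486 − 12.315 = 30.171.
DWL = ½ × 3771.375 × 30.171 = 56893.08.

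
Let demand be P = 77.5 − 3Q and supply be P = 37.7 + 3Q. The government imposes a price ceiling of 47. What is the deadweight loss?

37.45

Competitive equilibrium: 77.5 − 3Q = 37.7 + 3Q → Q* = 6.6333, P* = 57.6.
At the ceiling P = 47, quantity supplied = (47 − 37.7)/3 = 3.1.
Willingness to pay at Q' = 3.1: 77.5 − 3·3.1 = 68.2.
ΔQ = 6.6333 − 3.1 = 3.5333; wedge = 68.2 − 47 = 21.2.
Welfare loss = ½ × 3.5333 × 21.2 = 37.45.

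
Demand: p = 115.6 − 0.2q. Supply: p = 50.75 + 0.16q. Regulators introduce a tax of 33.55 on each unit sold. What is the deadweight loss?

1563.34

Competitive equilibrium: 115.6 − 0.2q = 50.75 + 0.16q → q* = 180.1389, p* = 79.5722.
With the tax, the buyer price exceeds the seller price by 33.55: (115.6 − 0.2q) − (50.75 + 0.16q) = 33.55 → q' = 86.9444.
Δq = 180.1389 − 86.9444 = 93.1945; the wedge equals the tax, 33.55.
Welfare loss = ½ × 93.1945 × 33.55 = 1563.34.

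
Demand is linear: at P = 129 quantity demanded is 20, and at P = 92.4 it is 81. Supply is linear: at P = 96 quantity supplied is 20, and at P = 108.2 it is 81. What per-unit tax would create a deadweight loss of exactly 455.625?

Demand slope = (92.4 − 129)/(81 − 20) = −0.6, so P = 141 − 0.6Q.
Supply slope = (108.2 − 96)/(81 − 20) = 0.2, so P = 92 + 0.2Q.
Competitive equilibrium: 141 − 0.6Q = 92 + 0.2Q → Q* = 61.25, P* = 104.25.
A tax t gives ΔQ = t/0.8 and wedge t, so DWL = t²/1.6.
t²/1.6 = 455.625 → t² = 729 → t = 27.

27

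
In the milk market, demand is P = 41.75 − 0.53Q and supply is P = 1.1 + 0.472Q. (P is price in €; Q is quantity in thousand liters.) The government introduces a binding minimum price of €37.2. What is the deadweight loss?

€512.51 thousand

Competitive equilibrium: 41.75 − 0.53Q = 1.1 + 0.472Q → Q* = 40.5689, P* = 20.2485.
At the floor P = 37.2, quantity demanded = (41.75 − 37.2)/0.53 = 8.5849.
Sellers' marginal cost at Q' = 8.5849: 1.1 + 0.472·8.5849 = 5.1521.
ΔQ = 40.5689 − 8.5849 = 31.984; wedge = 37.2 − 5.1521 = 32.0479.
Welfare loss = ½ × 31.984 × 32.0479 = €512.51 thousand.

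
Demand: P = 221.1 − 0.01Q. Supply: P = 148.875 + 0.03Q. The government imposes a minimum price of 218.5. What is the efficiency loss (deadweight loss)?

Competitive equilibrium: 221.1 − 0.01Q = 148.875 + 0.03Q → Q* = 1805.625, P* = 203.0438.
At the floor P = 218.5, quantity demanded = (221.1 − 218.5)/0.01 = 260.
Sellers' marginal cost at Q' = 260: 148.875 + 0.03·260 = 156.675.
ΔQ = 1805.625 − 260 = 1545.625; wedge = 218.5 − 156.675 = 61.825.
DWL = ½ × 1545.625 × 61.825 = 47779.13.

47779.13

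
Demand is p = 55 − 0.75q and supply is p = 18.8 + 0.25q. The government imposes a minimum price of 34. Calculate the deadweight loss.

33.62

Competitive equilibrium: 55 − 0.75q = 18.8 + 0.25q → q* = 36.2, p* = 27.85.
At the floor p = 34, quantity demanded = (55 − 34)/0.75 = 28.
Sellers' marginal cost at q' = 28: 18.8 + 0.25·28 = 25.8.
Δq = 36.2 − 28 = 8.2; wedge = 34 − 25.8 = 8.2.
The triangle = ½ × 8.2 × 8.2 = 33.62.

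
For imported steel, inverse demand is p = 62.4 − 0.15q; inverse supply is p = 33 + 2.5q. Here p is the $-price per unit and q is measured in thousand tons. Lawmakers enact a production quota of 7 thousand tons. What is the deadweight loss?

$22.21 thousand

Competitive equilibrium: 62.4 − 0.15q = 33 + 2.5q → q* = 11.0943, p* = 60.7358.
At q = 7: demand price = 62.4 − 0.15·7 = 61.35; supply price = 33 + 2.5·7 = 50.5.
Δq = 11.0943 − 7 = 4.0943; wedge = 61.35 − 50.5 = 10.85.
Deadweight loss = ½ × 4.0943 × 10.85 = $22.21 thousand.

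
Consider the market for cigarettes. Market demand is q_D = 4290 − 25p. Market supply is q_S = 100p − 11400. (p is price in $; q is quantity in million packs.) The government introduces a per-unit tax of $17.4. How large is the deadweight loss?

$3027.60 million

In inverse form: demand p = 171.6 − 0.04q, supply p = 114 + 0.01q.
Competitive equilibrium: 171.6 − 0.04q = 114 + 0.01q → q* = 1152, p* = 125.52.
With the tax, the buyer price exceeds the seller price by 17.4: (171.6 − 0.04q) − (114 + 0.01q) = 17.4 → q' = 804.
Δq = 1152 − 804 = 348; the wedge equals the tax, 17.4.
DWL = ½ × 348 × 17.4 = $3027.60 million.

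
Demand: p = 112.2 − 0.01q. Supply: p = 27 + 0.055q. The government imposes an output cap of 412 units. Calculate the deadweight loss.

Competitive equilibrium: 112.2 − 0.01q = 27 + 0.055q → q* = 1310.7692, p* = 99.0923.
At q = 412: demand price = 112.2 − 0.01·412 = 108.08; supply price = 27 + 0.055·412 = 49.66.
Δq = 1310.7692 − 412 = 898.7692; wedge = 108.08 − 49.66 = 58.42.
The triangle = ½ × 898.7692 × 58.42 = 26253.05.

26253.05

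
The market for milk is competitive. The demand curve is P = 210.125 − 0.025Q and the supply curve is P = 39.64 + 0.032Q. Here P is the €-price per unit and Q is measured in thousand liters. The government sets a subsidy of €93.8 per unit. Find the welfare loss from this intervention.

Competitive equilibrium: 210.125 − 0.025Q = 39.64 + 0.032Q → Q* = 2990.9649, P* = 135.3509.
The subsidy lowers effective supply by 93.8: P = 0.032Q − 54.16.
New quantity: 210.125 − 0.025Q = 0.032Q − 54.16 → Q' = 4636.5789.
Overproduction ΔQ = 4636.5789 − 2990.9649 = 1645.614; wedge = subsidy = 93.8.
The triangle = ½ × 1645.614 × 93.8 = €77179.30 thousand.

€77179.30 thousand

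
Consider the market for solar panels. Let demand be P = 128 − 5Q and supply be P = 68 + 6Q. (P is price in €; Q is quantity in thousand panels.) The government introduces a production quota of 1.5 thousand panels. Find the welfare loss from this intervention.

Competitive equilibrium: 128 − 5Q = 68 + 6Q → Q* = 5.4545, P* = 100.7273.
At Q = 1.5: demand price = 128 − 5·1.5 = 120.5; supply price = 68 + 6·1.5 = 77.
ΔQ = 5.4545 − 1.5 = 3.9545; wedge = 120.5 − 77 = 43.5.
The triangle = ½ × 3.9545 × 43.5 = €86.01 thousand.

€86.01 thousand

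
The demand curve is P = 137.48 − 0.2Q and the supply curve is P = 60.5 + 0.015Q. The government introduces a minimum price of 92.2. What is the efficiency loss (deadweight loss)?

1863.06

Competitive equilibrium: 137.48 − 0.2Q = 60.5 + 0.015Q → Q* = 358.0465, P* = 65.8707.
At the floor P = 92.2, quantity demanded = (137.48 − 92.2)/0.2 = 226.4.
Sellers' marginal cost at Q' = 226.4: 60.5 + 0.015·226.4 = 63.896.
ΔQ = 358.0465 − 226.4 = 131.6465; wedge = 92.2 − 63.896 = 28.304.
Deadweight loss = ½ × 131.6465 × 28.304 = 1863.06.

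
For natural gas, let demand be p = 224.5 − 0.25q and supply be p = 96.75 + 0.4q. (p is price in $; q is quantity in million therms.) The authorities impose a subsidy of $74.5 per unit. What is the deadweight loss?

$4269.42 million

Competitive equilibrium: 224.5 − 0.25q = 96.75 + 0.4q → q* = 196.5385, p* = 175.3654.
The subsidy lowers effective supply by 74.5: p = 22.25 + 0.4q.
New quantity: 224.5 − 0.25q = 22.25 + 0.4q → q' = 311.1538.
Overproduction Δq = 311.1538 − 196.5385 = 114.6153; wedge = subsidy = 74.5.
DWL = ½ × 114.6153 × 74.5 = $4269.42 million.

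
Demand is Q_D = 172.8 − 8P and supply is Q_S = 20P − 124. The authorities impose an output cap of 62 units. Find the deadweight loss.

In inverse form: demand P = 21.6 − 0.125Q, supply P = 6.2 + 0.05Q.
Competitive equilibrium: 21.6 − 0.125Q = 6.2 + 0.05Q → Q* = 88, P* = 10.6.
At Q = 62: demand price = 21.6 − 0.125·62 = 13.85; supply price = 6.2 + 0.05·62 = 9.3.
ΔQ = 88 − 62 = 26; wedge = 13.85 − 9.3 = 4.55.
The triangle = ½ × 26 × 4.55 = 59.15.

59.15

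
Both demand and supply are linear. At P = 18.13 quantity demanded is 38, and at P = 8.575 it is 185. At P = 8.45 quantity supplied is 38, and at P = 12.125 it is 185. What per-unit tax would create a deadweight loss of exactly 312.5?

Demand slope = (8.575 − 18.13)/(185 − 38) = −0.065, so P = 20.6 − 0.065Q.
Supply slope = (12.125 − 8.45)/(185 − 38) = 0.025, so P = 7.5 + 0.025Q.
Competitive equilibrium: 20.6 − 0.065Q = 7.5 + 0.025Q → Q* = 145.5556, P* = 11.1389.
A tax t gives ΔQ = t/0.09 and wedge t, so DWL = t²/0.18.
t²/0.18 = 312.5 → t² = 56.25 → t = 7.5.

7.5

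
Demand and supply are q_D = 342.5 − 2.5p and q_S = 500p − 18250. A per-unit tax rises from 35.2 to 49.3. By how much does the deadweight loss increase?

In inverse form: demand p = 137 − 0.4q, supply p = 36.5 + 0.002q.
Competitive equilibrium: 137 − 0.4q = 36.5 + 0.002q → q* = 250, p* = 37.
For a per-unit tax t: Δq = t/0.402, so DWL = ½·t·(t/0.402) = t²/0.804.
At t = 35.2: DWL = 1541.095. At t = 49.3: DWL = 3022.998.
Increase = 3022.998 − 1541.095 = 1481.90.

1481.90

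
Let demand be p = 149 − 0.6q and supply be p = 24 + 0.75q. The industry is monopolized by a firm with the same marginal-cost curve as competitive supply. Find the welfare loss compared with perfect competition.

Competitive equilibrium: 149 − 0.6q = 24 + 0.75q → q* = 92.59259, p* = 93.44444.
Marginal revenue: MR = 149 − 1.2q. Set MR = MC: 149 − 1.2q = 24 + 0.75q → q_m = 64.10256.
Price p_m = 149 − 0.6·64.10256 = 110.53846; MC(q_m) = 24 + 0.75·64.10256 = 72.07692.
Competitive q* = 92.59259, so Δq = 28.49003; wedge = 110.53846 − 72.07692 = 38.46154.
DWL = ½ × 28.49003 × 38.46154 = 547.89.

547.89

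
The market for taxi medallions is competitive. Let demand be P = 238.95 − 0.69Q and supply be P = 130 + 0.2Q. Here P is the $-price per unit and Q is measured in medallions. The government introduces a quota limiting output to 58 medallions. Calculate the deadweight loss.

$1846.48

Competitive equilibrium: 238.95 − 0.69Q = 130 + 0.2Q → Q* = 122.4157, P* = 154.4831.
At Q = 58: demand price = 238.95 − 0.69·58 = 198.93; supply price = 130 + 0.2·58 = 141.6.
ΔQ = 122.4157 − 58 = 64.4157; wedge = 198.93 − 141.6 = 57.33.
Deadweight loss = ½ × 64.4157 × 57.33 = $1846.48.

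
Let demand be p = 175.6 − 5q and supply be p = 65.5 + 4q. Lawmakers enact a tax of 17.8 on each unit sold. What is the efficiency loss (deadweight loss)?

17.60

Competitive equilibrium: 175.6 − 5q = 65.5 + 4q → q* = 12.2333, p* = 114.4333.
With the tax, the buyer price exceeds the seller price by 17.8: (175.6 − 5q) − (65.5 + 4q) = 17.8 → q' = 10.2556.
Δq = 12.2333 − 10.2556 = 1.9777; the wedge equals the tax, 17.8.
Welfare loss = ½ × 1.9777 × 17.8 = 17.60.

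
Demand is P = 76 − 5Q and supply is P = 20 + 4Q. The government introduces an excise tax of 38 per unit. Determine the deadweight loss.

80.22

Competitive equilibrium: 76 − 5Q = 20 + 4Q → Q* = 6.2222, P* = 44.8889.
With the tax, the buyer price exceeds the seller price by 38: (76 − 5Q) − (20 + 4Q) = 38 → Q' = 2.
ΔQ = 6.2222 − 2 = 4.2222; the wedge equals the tax, 38.
Deadweight loss = ½ × 4.2222 × 38 = 80.22.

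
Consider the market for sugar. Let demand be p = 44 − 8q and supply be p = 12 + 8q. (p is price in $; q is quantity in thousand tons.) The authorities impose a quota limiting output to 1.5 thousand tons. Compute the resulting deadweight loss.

Competitive equilibrium: 44 − 8q = 12 + 8q → q* = 2, p* = 28.
At q = 1.5: demand price = 44 − 8·1.5 = 32; supply price = 12 + 8·1.5 = 24.
Δq = 2 − 1.5 = 0.5; wedge = 32 − 24 = 8.
DWL = ½ × 0.5 × 8 = $2 thousand.

$2 thousand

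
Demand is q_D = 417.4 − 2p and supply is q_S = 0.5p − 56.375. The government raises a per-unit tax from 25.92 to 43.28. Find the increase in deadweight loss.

240.26

In inverse form: demand p = 208.7 − 0.5q, supply p = 112.75 + 2q.
Competitive equilibrium: 208.7 − 0.5q = 112.75 + 2q → q* = 38.38, p* = 189.51.
For a per-unit tax t: Δq = t/2.5, so DWL = ½·t·(t/2.5) = t²/5.
At t = 25.92: DWL = 134.369. At t = 43.28: DWL = 374.632.
Increase = 374.632 − 134.369 = 240.26.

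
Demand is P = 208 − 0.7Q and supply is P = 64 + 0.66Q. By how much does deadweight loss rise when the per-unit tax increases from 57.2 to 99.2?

2415

Competitive equilibrium: 208 − 0.7Q = 64 + 0.66Q → Q* = 105.8824, P* = 133.8824.
For a per-unit tax t: ΔQ = t/1.36, so DWL = ½·t·(t/1.36) = t²/2.72.
At t = 57.2: DWL = 1202.882. At t = 99.2: DWL = 3617.882.
Increase = 3617.882 − 1202.882 = 2415.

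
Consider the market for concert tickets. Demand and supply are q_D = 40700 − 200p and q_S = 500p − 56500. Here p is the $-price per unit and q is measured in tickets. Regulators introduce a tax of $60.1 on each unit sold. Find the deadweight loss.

In inverse form: demand p = 203.5 − 0.005q, supply p = 113 + 0.002q.
Competitive equilibrium: 203.5 − 0.005q = 113 + 0.002q → q* = 12928.5714, p* = 138.8571.
With the tax, the buyer price exceeds the seller price by 60.1: (203.5 − 0.005q) − (113 + 0.002q) = 60.1 → q' = 4342.8571.
Δq = 12928.5714 − 4342.8571 = 8585.7143; the wedge equals the tax, 60.1.
The triangle = ½ × 8585.7143 × 60.1 = $258000.71.

$258000.71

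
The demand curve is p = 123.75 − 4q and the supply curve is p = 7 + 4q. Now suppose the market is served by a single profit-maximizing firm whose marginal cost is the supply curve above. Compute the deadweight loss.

94.66

Competitive equilibrium: 123.75 − 4q = 7 + 4q → q* = 14.5938, p* = 65.375.
Marginal revenue: MR = 123.75 − 8q. Set MR = MC: 123.75 − 8q = 7 + 4q → q_m = 9.7292.
Price p_m = 123.75 − 4·9.7292 = 84.8332; MC(q_m) = 7 + 4·9.7292 = 45.9168.
Competitive q* = 14.5938, so Δq = 4.8646; wedge = 84.8332 − 45.9168 = 38.9164.
Deadweight loss = ½ × 4.8646 × 38.9164 = 94.66.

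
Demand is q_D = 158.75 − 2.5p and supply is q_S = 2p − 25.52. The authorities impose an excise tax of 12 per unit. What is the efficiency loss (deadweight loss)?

In inverse form: demand p = 63.5 − 0.4q, supply p = 12.76 + 0.5q.
Competitive equilibrium: 63.5 − 0.4q = 12.76 + 0.5q → q* = 56.3778, p* = 40.9489.
With the tax, the buyer price exceeds the seller price by 12: (63.5 − 0.4q) − (12.76 + 0.5q) = 12 → q' = 43.0444.
Δq = 56.3778 − 43.0444 = 13.3334; the wedge equals the tax, 12.
Welfare loss = ½ × 13.3334 × 12 = 80.

80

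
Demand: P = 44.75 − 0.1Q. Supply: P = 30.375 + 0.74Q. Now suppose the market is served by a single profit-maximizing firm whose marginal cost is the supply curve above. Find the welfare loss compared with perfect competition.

1.39

Competitive equilibrium: 44.75 − 0.1Q = 30.375 + 0.74Q → Q* = 17.1131, P* = 43.0387.
Marginal revenue: MR = 44.75 − 0.2Q. Set MR = MC: 44.75 − 0.2Q = 30.375 + 0.74Q → Q_m = 15.2926.
Price P_m = 44.75 − 0.1·15.2926 = 43.2207; MC(Q_m) = 30.375 + 0.74·15.2926 = 41.6915.
Competitive Q* = 17.1131, so ΔQ = 1.8205; wedge = 43.2207 − 41.6915 = 1.5292.
Welfare loss = ½ × 1.8205 × 1.5292 = 1.39.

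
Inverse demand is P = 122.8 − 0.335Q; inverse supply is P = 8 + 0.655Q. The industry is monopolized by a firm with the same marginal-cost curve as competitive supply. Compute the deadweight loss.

Competitive equilibrium: 122.8 − 0.335Q = 8 + 0.655Q → Q* = 115.9596, P* = 83.9535.
Marginal revenue: MR = 122.8 − 0.67Q. Set MR = MC: 122.8 − 0.67Q = 8 + 0.655Q → Q_m = 86.6415.
Price P_m = 122.8 − 0.335·86.6415 = 93.7751; MC(Q_m) = 8 + 0.655·86.6415 = 64.7502.
Competitive Q* = 115.9596, so ΔQ = 29.3181; wedge = 93.7751 − 64.7502 = 29.0249.
Welfare loss = ½ × 29.3181 × 29.0249 = 425.48.

425.48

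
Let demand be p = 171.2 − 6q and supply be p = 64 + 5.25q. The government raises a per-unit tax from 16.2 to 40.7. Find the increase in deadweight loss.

Competitive equilibrium: 171.2 − 6q = 64 + 5.25q → q* = 9.5289, p* = 114.0267.
For a per-unit tax t: Δq = t/11.25, so DWL = ½·t·(t/11.25) = t²/22.5.
At t = 16.2: DWL = 11.664. At t = 40.7: DWL = 73.622.
Increase = 73.622 − 11.664 = 61.96.

61.96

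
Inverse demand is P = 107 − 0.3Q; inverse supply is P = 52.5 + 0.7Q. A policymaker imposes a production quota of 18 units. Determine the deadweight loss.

Competitive equilibrium: 107 − 0.3Q = 52.5 + 0.7Q → Q* = 54.5, P* = 90.65.
At Q = 18: demand price = 107 − 0.3·18 = 101.6; supply price = 52.5 + 0.7·18 = 65.1.
ΔQ = 54.5 − 18 = 36.5; wedge = 101.6 − 65.1 = 36.5.
DWL = ½ × 36.5 × 36.5 = 666.125.

666.125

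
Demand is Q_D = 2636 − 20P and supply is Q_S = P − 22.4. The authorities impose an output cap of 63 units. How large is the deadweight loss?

In inverse form: demand P = 131.8 − 0.05Q, supply P = 22.4 + Q.
Competitive equilibrium: 131.8 − 0.05Q = 22.4 + Q → Q* = 104.1905, P* = 126.5905.
At Q = 63: demand price = 131.8 − 0.05·63 = 128.65; supply price = 22.4 + 1·63 = 85.4.
ΔQ = 104.1905 − 63 = 41.1905; wedge = 128.65 − 85.4 = 43.25.
The triangle = ½ × 41.1905 × 43.25 = 890.74.

890.74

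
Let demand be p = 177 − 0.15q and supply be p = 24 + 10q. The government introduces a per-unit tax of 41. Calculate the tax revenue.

Competitive equilibrium: 177 − 0.15q = 24 + 10q → q* = 15.0739, p* = 174.7389.
With the tax, the buyer price exceeds the seller price by 41: (177 − 0.15q) − (24 + 10q) = 41 → q' = 11.0345.
Tax revenue = 41 × 11.0345 = 452.41.

452.41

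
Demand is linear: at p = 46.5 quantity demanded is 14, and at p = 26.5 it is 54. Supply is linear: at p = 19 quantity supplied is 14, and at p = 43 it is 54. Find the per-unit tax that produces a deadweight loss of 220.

22

Demand slope = (26.5 − 46.5)/(54 − 14) = −0.5, so p = 53.5 − 0.5q.
Supply slope = (43 − 19)/(54 − 14) = 0.6, so p = 10.6 + 0.6q.
Competitive equilibrium: 53.5 − 0.5q = 10.6 + 0.6q → q* = 39, p* = 34.
A tax t gives Δq = t/1.1 and wedge t, so DWL = t²/2.2.
t²/2.2 = 220 → t² = 484 → t = 22.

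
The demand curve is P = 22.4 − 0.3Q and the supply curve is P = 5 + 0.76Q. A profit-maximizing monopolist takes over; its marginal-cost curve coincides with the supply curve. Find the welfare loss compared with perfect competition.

Competitive equilibrium: 22.4 − 0.3Q = 5 + 0.76Q → Q* = 16.4151, P* = 17.4755.
Marginal revenue: MR = 22.4 − 0.6Q. Set MR = MC: 22.4 − 0.6Q = 5 + 0.76Q → Q_m = 12.7941.
Price P_m = 22.4 − 0.3·12.7941 = 18.5618; MC(Q_m) = 5 + 0.76·12.7941 = 14.7235.
Competitive Q* = 16.4151, so ΔQ = 3.621; wedge = 18.5618 − 14.7235 = 3.8383.
Welfare loss = ½ × 3.621 × 3.8383 = 6.95.

6.95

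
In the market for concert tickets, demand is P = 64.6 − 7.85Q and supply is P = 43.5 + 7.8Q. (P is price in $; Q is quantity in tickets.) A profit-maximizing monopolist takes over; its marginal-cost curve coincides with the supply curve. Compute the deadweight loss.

$1.59

Competitive equilibrium: 64.6 − 7.85Q = 43.5 + 7.8Q → Q* = 1.3482, P* = 54.0163.
Marginal revenue: MR = 64.6 − 15.7Q. Set MR = MC: 64.6 − 15.7Q = 43.5 + 7.8Q → Q_m = 0.8979.
Price P_m = 64.6 − 7.85·0.8979 = 57.5515; MC(Q_m) = 43.5 + 7.8·0.8979 = 50.5036.
Competitive Q* = 1.3482, so ΔQ = 0.4503; wedge = 57.5515 − 50.5036 = 7.0479.
DWL = ½ × 0.4503 × 7.0479 = $1.59.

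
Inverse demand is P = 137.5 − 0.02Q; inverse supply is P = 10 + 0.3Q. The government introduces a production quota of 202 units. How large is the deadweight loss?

6174.03

Competitive equilibrium: 137.5 − 0.02Q = 10 + 0.3Q → Q* = 398.4375, P* = 129.5313.
At Q = 202: demand price = 137.5 − 0.02·202 = 133.46; supply price = 10 + 0.3·202 = 70.6.
ΔQ = 398.4375 − 202 = 196.4375; wedge = 133.46 − 70.6 = 62.86.
DWL = ½ × 196.4375 × 62.86 = 6174.03.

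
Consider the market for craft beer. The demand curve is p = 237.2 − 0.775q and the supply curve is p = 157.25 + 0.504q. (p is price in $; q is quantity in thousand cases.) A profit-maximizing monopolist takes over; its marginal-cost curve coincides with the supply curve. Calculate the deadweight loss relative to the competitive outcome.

$355.75 thousand

Competitive equilibrium: 237.2 − 0.775q = 157.25 + 0.504q → q* = 62.50977, p* = 188.75493.
Marginal revenue: MR = 237.2 − 1.55q. Set MR = MC: 237.2 − 1.55q = 157.25 + 0.504q → q_m = 38.92405.
Price p_m = 237.2 − 0.775·38.92405 = 207.03386; MC(q_m) = 157.25 + 0.504·38.92405 = 176.86772.
Competitive q* = 62.50977, so Δq = 23.58572; wedge = 207.03386 − 176.86772 = 30.16614.
Deadweight loss = ½ × 23.58572 × 30.16614 = $355.75 thousand.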